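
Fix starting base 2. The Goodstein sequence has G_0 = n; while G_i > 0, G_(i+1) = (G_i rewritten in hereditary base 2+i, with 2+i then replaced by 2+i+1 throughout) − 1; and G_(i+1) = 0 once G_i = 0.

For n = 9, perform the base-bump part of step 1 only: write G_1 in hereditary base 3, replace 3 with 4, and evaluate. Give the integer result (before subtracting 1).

1024

[0] 9 ≡ 2^(2 + 1) + 1 (base 2). Lift 3: 82. −1: 81.
[1] 81 ≡ 3^(3 + 1) (base 3). Lift 4: 1024. −1: 1023.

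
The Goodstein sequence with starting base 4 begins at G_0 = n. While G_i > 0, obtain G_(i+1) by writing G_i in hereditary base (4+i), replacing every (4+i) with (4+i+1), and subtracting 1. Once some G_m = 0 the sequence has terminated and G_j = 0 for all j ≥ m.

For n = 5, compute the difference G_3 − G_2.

[0] 5 ≡ 4 + 1 (base 4). Lift 5: 6. −1: 5.
[1] 5 ≡ 5 (base 5). Lift 6: 6. −1: 5.
[2] 5 ≡ 5 (base 6). Lift 7: 5. −1: 4.

-1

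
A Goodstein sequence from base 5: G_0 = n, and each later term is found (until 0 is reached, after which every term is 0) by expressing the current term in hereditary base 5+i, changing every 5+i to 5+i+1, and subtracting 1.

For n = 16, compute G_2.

base 5: 16 = 3·5 + 1; at 6: 3·6 + 1 = 19; next = 18
base 6: 18 = 3·6; at 7: 3·7 = 21; next = 20
base 7: 20 = 2·7 + 6; at 8: 2·8 + 6 = 22; next = 21

20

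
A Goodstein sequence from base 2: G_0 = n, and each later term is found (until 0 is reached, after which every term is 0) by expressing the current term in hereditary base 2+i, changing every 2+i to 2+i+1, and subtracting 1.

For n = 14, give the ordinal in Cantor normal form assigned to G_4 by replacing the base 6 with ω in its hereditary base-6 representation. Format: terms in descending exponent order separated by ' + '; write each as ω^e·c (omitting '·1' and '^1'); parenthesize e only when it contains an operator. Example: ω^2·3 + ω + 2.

ω^(ω + 1) + ω^5·5 + ω^4·5 + ω^3·5 + ω^2·5 + ω·5 + 5

[0] 14 ≡ 2^(2 + 1) + 2^2 + 2 (base 2). Lift 3: 111. −1: 110.
[1] 110 ≡ 3^(3 + 1) + 3^3 + 2 (base 3). Lift 4: 1282. −1: 1281.
[2] 1281 ≡ 4^(4 + 1) + 4^4 + 1 (base 4). Lift 5: 18751. −1: 18750.
[3] 18750 ≡ 5^(5 + 1) + 5^5 (base 5). Lift 6: 326592. −1: 326591.
[4] 326591 ≡ 6^(6 + 1) + 5·6^5 + 5·6^4 + 5·6^3 + 5·6^2 + 5·6 + 5 (base 6). Lift 7: 5862841. −1: 5862840.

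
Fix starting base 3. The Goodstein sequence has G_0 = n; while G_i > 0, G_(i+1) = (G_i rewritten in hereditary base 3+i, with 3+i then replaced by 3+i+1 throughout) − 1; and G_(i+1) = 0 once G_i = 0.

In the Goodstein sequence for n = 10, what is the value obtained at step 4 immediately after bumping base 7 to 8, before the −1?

(0) 10|_3 = 3^2 + 1 ↦ 4^2 + 1|_4 = 17 ⇒ 16
(1) 16|_4 = 4^2 ↦ 5^2|_5 = 25 ⇒ 24
(2) 24|_5 = 4·5 + 4 ↦ 4·6 + 4|_6 = 28 ⇒ 27
(3) 27|_6 = 4·6 + 3 ↦ 4·7 + 3|_7 = 31 ⇒ 30
(4) 30|_7 = 4·7 + 2 ↦ 4·8 + 2|_8 = 34 ⇒ 33

34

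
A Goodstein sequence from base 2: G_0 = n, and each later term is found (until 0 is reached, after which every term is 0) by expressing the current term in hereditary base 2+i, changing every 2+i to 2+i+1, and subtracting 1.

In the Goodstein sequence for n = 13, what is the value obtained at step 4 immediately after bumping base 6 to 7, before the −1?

5765999

13 —HB2→ 2^(2 + 1) + 2^2 + 1 —bump→ 3^(3 + 1) + 3^3 + 1 = 109 —(−1)→ 108
108 —HB3→ 3^(3 + 1) + 3^3 —bump→ 4^(4 + 1) + 4^4 = 1280 —(−1)→ 1279
1279 —HB4→ 4^(4 + 1) + 3·4^3 + 3·4^2 + 3·4 + 3 —bump→ 5^(5 + 1) + 3·5^3 + 3·5^2 + 3·5 + 3 = 16093 —(−1)→ 16092
16092 —HB5→ 5^(5 + 1) + 3·5^3 + 3·5^2 + 3·5 + 2 —bump→ 6^(6 + 1) + 3·6^3 + 3·6^2 + 3·6 + 2 = 280712 —(−1)→ 280711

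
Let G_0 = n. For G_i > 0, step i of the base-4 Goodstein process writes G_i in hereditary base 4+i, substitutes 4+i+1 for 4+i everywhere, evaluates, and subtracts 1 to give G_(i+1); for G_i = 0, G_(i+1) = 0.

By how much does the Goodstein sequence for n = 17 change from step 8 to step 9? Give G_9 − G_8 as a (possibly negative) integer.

3

[0] 17 ≡ 4^2 + 1 (base 4). Lift 5: 26. −1: 25.
[1] 25 ≡ 5^2 (base 5). Lift 6: 36. −1: 35.
[2] 35 ≡ 5·6 + 5 (base 6). Lift 7: 40. −1: 39.
[3] 39 ≡ 5·7 + 4 (base 7). Lift 8: 44. −1: 43.
[4] 43 ≡ 5·8 + 3 (base 8). Lift 9: 48. −1: 47.
[5] 47 ≡ 5·9 + 2 (base 9). Lift 10: 52. −1: 51.
[6] 51 ≡ 5·10 + 1 (base 10). Lift 11: 56. −1: 55.
[7] 55 ≡ 5·11 (base 11). Lift 12: 60. −1: 59.
[8] 59 ≡ 4·12 + 11 (base 12). Lift 13: 63. −1: 62.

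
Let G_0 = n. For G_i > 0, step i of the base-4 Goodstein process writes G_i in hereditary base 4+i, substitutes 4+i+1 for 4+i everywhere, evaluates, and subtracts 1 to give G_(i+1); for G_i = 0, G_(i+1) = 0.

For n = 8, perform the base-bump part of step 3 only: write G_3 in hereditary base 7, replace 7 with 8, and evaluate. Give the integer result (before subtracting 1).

base 4: 8 = 2·4; at 5: 2·5 = 10; next = 9
base 5: 9 = 5 + 4; at 6: 6 + 4 = 10; next = 9
base 6: 9 = 6 + 3; at 7: 7 + 3 = 10; next = 9

10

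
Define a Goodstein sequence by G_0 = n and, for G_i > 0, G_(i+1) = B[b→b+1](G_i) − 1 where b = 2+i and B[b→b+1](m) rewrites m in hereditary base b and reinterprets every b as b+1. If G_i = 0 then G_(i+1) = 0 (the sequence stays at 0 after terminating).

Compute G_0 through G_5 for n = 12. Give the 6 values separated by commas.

G_0=12  [base 2] 2^(2 + 1) + 2^2  →[2↦3]→  3^(3 + 1) + 3^3 = 108  −1 ⇒ G_1=107
G_1=107  [base 3] 3^(3 + 1) + 2·3^2 + 2·3 + 2  →[3↦4]→  4^(4 + 1) + 2·4^2 + 2·4 + 2 = 1066  −1 ⇒ G_2=1065
G_2=1065  [base 4] 4^(4 + 1) + 2·4^2 + 2·4 + 1  →[4↦5]→  5^(5 + 1) + 2·5^2 + 2·5 + 1 = 15686  −1 ⇒ G_3=15685
G_3=15685  [base 5] 5^(5 + 1) + 2·5^2 + 2·5  →[5↦6]→  6^(6 + 1) + 2·6^2 + 2·6 = 280020  −1 ⇒ G_4=280019
G_4=280019  [base 6] 6^(6 + 1) + 2·6^2 + 6 + 5  →[6↦7]→  7^(7 + 1) + 2·7^2 + 7 + 5 = 5764911  −1 ⇒ G_5=5764910

12, 107, 1065, 15685, 280019, 5764910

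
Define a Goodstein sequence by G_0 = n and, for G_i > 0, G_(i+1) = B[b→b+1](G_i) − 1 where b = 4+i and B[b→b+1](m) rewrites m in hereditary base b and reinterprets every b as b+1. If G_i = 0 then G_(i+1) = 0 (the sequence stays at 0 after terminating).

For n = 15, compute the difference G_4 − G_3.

[0] 15 ≡ 3·4 + 3 (base 4). Lift 5: 18. −1: 17.
[1] 17 ≡ 3·5 + 2 (base 5). Lift 6: 20. −1: 19.
[2] 19 ≡ 3·6 + 1 (base 6). Lift 7: 22. −1: 21.
[3] 21 ≡ 3·7 (base 7). Lift 8: 24. −1: 23.

2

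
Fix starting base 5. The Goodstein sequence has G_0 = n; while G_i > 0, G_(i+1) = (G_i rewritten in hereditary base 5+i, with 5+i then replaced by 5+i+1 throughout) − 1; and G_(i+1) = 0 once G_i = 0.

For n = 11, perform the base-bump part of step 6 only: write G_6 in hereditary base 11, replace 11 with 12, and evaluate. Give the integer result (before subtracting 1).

(0) 11|_5 = 2·5 + 1 ↦ 2·6 + 1|_6 = 13 ⇒ 12
(1) 12|_6 = 2·6 ↦ 2·7|_7 = 14 ⇒ 13
(2) 13|_7 = 7 + 6 ↦ 8 + 6|_8 = 14 ⇒ 13
(3) 13|_8 = 8 + 5 ↦ 9 + 5|_9 = 14 ⇒ 13
(4) 13|_9 = 9 + 4 ↦ 10 + 4|_10 = 14 ⇒ 13
(5) 13|_10 = 10 + 3 ↦ 11 + 3|_11 = 14 ⇒ 13
(6) 13|_11 = 11 + 2 ↦ 12 + 2|_12 = 14 ⇒ 13

14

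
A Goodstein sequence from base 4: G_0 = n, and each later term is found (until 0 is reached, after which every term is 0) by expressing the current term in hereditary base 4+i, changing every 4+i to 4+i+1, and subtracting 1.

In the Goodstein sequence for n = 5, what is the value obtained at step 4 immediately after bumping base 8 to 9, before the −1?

3

base 4: 5 = 4 + 1; at 5: 5 + 1 = 6; next = 5
base 5: 5 = 5; at 6: 6 = 6; next = 5
base 6: 5 = 5; at 7: 5 = 5; next = 4
base 7: 4 = 4; at 8: 4 = 4; next = 3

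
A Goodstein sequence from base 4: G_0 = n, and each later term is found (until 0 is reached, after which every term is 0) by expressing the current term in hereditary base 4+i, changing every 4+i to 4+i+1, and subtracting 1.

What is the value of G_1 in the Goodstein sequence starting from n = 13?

15

[0] 13 ≡ 3·4 + 1 (base 4). Lift 5: 16. −1: 15.
[1] 15 ≡ 3·5 (base 5). Lift 6: 18. −1: 17.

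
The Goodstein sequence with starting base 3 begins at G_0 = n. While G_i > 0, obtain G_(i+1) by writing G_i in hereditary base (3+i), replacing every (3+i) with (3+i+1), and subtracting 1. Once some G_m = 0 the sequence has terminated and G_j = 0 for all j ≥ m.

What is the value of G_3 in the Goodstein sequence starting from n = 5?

step 0: 5 = 3 + 2; sub 4 for 3: 4 + 2; = 6; G_1 = 6−1 = 5
step 1: 5 = 4 + 1; sub 5 for 4: 5 + 1; = 6; G_2 = 6−1 = 5
step 2: 5 = 5; sub 6 for 5: 6; = 6; G_3 = 6−1 = 5
step 3: 5 = 5; sub 7 for 6: 5; = 5; G_4 = 5−1 = 4

5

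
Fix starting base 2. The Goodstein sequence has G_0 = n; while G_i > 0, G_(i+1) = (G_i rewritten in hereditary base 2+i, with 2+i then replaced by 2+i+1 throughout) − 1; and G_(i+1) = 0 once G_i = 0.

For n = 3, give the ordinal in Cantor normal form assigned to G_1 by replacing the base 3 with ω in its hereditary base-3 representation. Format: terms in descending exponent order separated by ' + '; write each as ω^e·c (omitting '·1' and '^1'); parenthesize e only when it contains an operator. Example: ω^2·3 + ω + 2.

G_0=3  [base 2] 2 + 1  →[2↦3]→  3 + 1 = 4  −1 ⇒ G_1=3
G_1=3  [base 3] 3  →[3↦4]→  4 = 4  −1 ⇒ G_2=3

ω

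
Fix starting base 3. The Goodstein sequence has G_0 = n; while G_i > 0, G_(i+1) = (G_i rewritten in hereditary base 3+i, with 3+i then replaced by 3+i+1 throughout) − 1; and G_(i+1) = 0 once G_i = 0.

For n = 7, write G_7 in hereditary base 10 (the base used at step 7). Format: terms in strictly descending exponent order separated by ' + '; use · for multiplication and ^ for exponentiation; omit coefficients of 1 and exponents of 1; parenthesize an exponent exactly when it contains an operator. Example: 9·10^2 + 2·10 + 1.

9

step 0: 7 = 2·3 + 1; sub 4 for 3: 2·4 + 1; = 9; G_1 = 9−1 = 8
step 1: 8 = 2·4; sub 5 for 4: 2·5; = 10; G_2 = 10−1 = 9
step 2: 9 = 5 + 4; sub 6 for 5: 6 + 4; = 10; G_3 = 10−1 = 9
step 3: 9 = 6 + 3; sub 7 for 6: 7 + 3; = 10; G_4 = 10−1 = 9
step 4: 9 = 7 + 2; sub 8 for 7: 8 + 2; = 10; G_5 = 10−1 = 9
step 5: 9 = 8 + 1; sub 9 for 8: 9 + 1; = 10; G_6 = 10−1 = 9
step 6: 9 = 9; sub 10 for 9: 10; = 10; G_7 = 10−1 = 9
step 7: 9 = 9; sub 11 for 10: 9; = 9; G_8 = 9−1 = 8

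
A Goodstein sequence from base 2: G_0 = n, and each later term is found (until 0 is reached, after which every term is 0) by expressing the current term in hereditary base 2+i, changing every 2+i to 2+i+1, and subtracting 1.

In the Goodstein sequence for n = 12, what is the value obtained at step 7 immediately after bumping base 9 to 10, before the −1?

100000000212

G_0=12  [base 2] 2^(2 + 1) + 2^2  →[2↦3]→  3^(3 + 1) + 3^3 = 108  −1 ⇒ G_1=107
G_1=107  [base 3] 3^(3 + 1) + 2·3^2 + 2·3 + 2  →[3↦4]→  4^(4 + 1) + 2·4^2 + 2·4 + 2 = 1066  −1 ⇒ G_2=1065
G_2=1065  [base 4] 4^(4 + 1) + 2·4^2 + 2·4 + 1  →[4↦5]→  5^(5 + 1) + 2·5^2 + 2·5 + 1 = 15686  −1 ⇒ G_3=15685
G_3=15685  [base 5] 5^(5 + 1) + 2·5^2 + 2·5  →[5↦6]→  6^(6 + 1) + 2·6^2 + 2·6 = 280020  −1 ⇒ G_4=280019
G_4=280019  [base 6] 6^(6 + 1) + 2·6^2 + 6 + 5  →[6↦7]→  7^(7 + 1) + 2·7^2 + 7 + 5 = 5764911  −1 ⇒ G_5=5764910
G_5=5764910  [base 7] 7^(7 + 1) + 2·7^2 + 7 + 4  →[7↦8]→  8^(8 + 1) + 2·8^2 + 8 + 4 = 134217868  −1 ⇒ G_6=134217867
G_6=134217867  [base 8] 8^(8 + 1) + 2·8^2 + 8 + 3  →[8↦9]→  9^(9 + 1) + 2·9^2 + 9 + 3 = 3486784575  −1 ⇒ G_7=3486784574
G_7=3486784574  [base 9] 9^(9 + 1) + 2·9^2 + 9 + 2  →[9↦10]→  10^(10 + 1) + 2·10^2 + 10 + 2 = 100000000212  −1 ⇒ G_8=100000000211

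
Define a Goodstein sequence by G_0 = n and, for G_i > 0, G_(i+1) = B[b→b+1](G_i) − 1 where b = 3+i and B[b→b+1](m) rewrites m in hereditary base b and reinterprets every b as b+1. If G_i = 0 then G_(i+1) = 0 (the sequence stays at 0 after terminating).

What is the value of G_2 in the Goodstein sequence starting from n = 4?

4

base 3: 4 = 3 + 1; at 4: 4 + 1 = 5; next = 4
base 4: 4 = 4; at 5: 5 = 5; next = 4
base 5: 4 = 4; at 6: 4 = 4; next = 3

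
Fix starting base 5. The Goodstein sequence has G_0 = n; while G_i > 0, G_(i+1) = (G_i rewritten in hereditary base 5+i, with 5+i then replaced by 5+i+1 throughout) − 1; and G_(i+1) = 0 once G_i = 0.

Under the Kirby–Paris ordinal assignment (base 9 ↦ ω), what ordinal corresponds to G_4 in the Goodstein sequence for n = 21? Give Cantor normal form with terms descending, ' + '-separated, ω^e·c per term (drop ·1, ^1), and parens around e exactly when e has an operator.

G_0=21  [base 5] 4·5 + 1  →[5↦6]→  4·6 + 1 = 25  −1 ⇒ G_1=24
G_1=24  [base 6] 4·6  →[6↦7]→  4·7 = 28  −1 ⇒ G_2=27
G_2=27  [base 7] 3·7 + 6  →[7↦8]→  3·8 + 6 = 30  −1 ⇒ G_3=29
G_3=29  [base 8] 3·8 + 5  →[8↦9]→  3·9 + 5 = 32  −1 ⇒ G_4=31
G_4=31  [base 9] 3·9 + 4  →[9↦10]→  3·10 + 4 = 34  −1 ⇒ G_5=33

ω·3 + 4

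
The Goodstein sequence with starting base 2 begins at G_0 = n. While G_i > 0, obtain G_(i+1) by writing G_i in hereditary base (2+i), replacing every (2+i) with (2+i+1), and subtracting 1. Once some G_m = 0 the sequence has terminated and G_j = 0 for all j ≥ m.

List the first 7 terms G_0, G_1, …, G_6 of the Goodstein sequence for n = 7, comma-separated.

[0] 7 ≡ 2^2 + 2 + 1 (base 2). Lift 3: 31. −1: 30.
[1] 30 ≡ 3^3 + 3 (base 3). Lift 4: 260. −1: 259.
[2] 259 ≡ 4^4 + 3 (base 4). Lift 5: 3128. −1: 3127.
[3] 3127 ≡ 5^5 + 2 (base 5). Lift 6: 46658. −1: 46657.
[4] 46657 ≡ 6^6 + 1 (base 6). Lift 7: 823544. −1: 823543.
[5] 823543 ≡ 7^7 (base 7). Lift 8: 16777216. −1: 16777215.

7, 30, 259, 3127, 46657, 823543, 16777215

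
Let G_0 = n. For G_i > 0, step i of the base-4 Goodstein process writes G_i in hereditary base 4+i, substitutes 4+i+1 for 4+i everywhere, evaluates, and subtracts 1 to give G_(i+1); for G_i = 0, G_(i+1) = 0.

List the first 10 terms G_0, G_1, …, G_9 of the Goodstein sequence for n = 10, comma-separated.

10, 11, 12, 13, 13, 13, 13, 13, 13, 13

[0] 10 ≡ 2·4 + 2 (base 4). Lift 5: 12. −1: 11.
[1] 11 ≡ 2·5 + 1 (base 5). Lift 6: 13. −1: 12.
[2] 12 ≡ 2·6 (base 6). Lift 7: 14. −1: 13.
[3] 13 ≡ 7 + 6 (base 7). Lift 8: 14. −1: 13.
[4] 13 ≡ 8 + 5 (base 8). Lift 9: 14. −1: 13.
[5] 13 ≡ 9 + 4 (base 9). Lift 10: 14. −1: 13.
[6] 13 ≡ 10 + 3 (base 10). Lift 11: 14. −1: 13.
[7] 13 ≡ 11 + 2 (base 11). Lift 12: 14. −1: 13.
[8] 13 ≡ 12 + 1 (base 12). Lift 13: 14. −1: 13.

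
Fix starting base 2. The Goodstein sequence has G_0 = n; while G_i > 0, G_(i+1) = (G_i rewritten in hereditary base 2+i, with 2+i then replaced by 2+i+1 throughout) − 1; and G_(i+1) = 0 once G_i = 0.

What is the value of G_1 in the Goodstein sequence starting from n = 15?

G_0=15  [base 2] 2^(2 + 1) + 2^2 + 2 + 1  →[2↦3]→  3^(3 + 1) + 3^3 + 3 + 1 = 112  −1 ⇒ G_1=111
G_1=111  [base 3] 3^(3 + 1) + 3^3 + 3  →[3↦4]→  4^(4 + 1) + 4^4 + 4 = 1284  −1 ⇒ G_2=1283

111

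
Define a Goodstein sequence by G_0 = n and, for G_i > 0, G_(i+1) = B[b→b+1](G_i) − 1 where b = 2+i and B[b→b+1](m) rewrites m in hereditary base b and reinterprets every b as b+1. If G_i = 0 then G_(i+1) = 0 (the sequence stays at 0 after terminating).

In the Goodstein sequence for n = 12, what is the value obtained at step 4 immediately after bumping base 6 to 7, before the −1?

step 0: 12 = 2^(2 + 1) + 2^2; sub 3 for 2: 3^(3 + 1) + 3^3; = 108; G_1 = 108−1 = 107
step 1: 107 = 3^(3 + 1) + 2·3^2 + 2·3 + 2; sub 4 for 3: 4^(4 + 1) + 2·4^2 + 2·4 + 2; = 1066; G_2 = 1066−1 = 1065
step 2: 1065 = 4^(4 + 1) + 2·4^2 + 2·4 + 1; sub 5 for 4: 5^(5 + 1) + 2·5^2 + 2·5 + 1; = 15686; G_3 = 15686−1 = 15685
step 3: 15685 = 5^(5 + 1) + 2·5^2 + 2·5; sub 6 for 5: 6^(6 + 1) + 2·6^2 + 2·6; = 280020; G_4 = 280020−1 = 280019
step 4: 280019 = 6^(6 + 1) + 2·6^2 + 6 + 5; sub 7 for 6: 7^(7 + 1) + 2·7^2 + 7 + 5; = 5764911; G_5 = 5764911−1 = 5764910

5764911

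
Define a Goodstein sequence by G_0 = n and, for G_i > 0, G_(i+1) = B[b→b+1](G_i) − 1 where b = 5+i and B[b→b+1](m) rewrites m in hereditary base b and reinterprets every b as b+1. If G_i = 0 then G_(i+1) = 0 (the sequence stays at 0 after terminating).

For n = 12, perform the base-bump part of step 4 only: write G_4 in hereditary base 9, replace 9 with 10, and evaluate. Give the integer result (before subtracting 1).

12 —HB5→ 2·5 + 2 —bump→ 2·6 + 2 = 14 —(−1)→ 13
13 —HB6→ 2·6 + 1 —bump→ 2·7 + 1 = 15 —(−1)→ 14
14 —HB7→ 2·7 —bump→ 2·8 = 16 —(−1)→ 15
15 —HB8→ 8 + 7 —bump→ 9 + 7 = 16 —(−1)→ 15

16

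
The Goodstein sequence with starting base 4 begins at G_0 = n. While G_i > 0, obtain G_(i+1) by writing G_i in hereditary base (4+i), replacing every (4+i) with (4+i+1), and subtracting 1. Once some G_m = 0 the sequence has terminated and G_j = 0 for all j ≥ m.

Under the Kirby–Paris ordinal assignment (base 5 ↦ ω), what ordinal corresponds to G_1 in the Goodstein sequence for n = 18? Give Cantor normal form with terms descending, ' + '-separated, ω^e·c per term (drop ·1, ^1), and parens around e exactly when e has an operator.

ω^2 + 1

step 0: 18 = 4^2 + 2; sub 5 for 4: 5^2 + 2; = 27; G_1 = 27−1 = 26
step 1: 26 = 5^2 + 1; sub 6 for 5: 6^2 + 1; = 37; G_2 = 37−1 = 36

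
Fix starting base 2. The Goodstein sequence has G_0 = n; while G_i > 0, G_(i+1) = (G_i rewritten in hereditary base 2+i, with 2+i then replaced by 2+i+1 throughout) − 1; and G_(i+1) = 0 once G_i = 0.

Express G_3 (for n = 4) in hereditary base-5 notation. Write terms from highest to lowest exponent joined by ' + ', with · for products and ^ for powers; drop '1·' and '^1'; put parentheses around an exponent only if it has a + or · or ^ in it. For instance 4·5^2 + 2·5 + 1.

2·5^2 + 2·5

i=0: 4 = 2^2 (b=2); 2→3: 3^3 = 27; 27−1 = 26
i=1: 26 = 2·3^2 + 2·3 + 2 (b=3); 3→4: 2·4^2 + 2·4 + 2 = 42; 42−1 = 41
i=2: 41 = 2·4^2 + 2·4 + 1 (b=4); 4→5: 2·5^2 + 2·5 + 1 = 61; 61−1 = 60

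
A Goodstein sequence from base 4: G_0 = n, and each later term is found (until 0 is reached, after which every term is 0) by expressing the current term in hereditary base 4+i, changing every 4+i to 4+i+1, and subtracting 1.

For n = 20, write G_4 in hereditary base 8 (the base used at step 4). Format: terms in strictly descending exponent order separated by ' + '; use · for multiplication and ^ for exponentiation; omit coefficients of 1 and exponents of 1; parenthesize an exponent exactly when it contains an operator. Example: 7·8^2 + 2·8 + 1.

i=0: 20 = 4^2 + 4 (b=4); 4→5: 5^2 + 5 = 30; 30−1 = 29
i=1: 29 = 5^2 + 4 (b=5); 5→6: 6^2 + 4 = 40; 40−1 = 39
i=2: 39 = 6^2 + 3 (b=6); 6→7: 7^2 + 3 = 52; 52−1 = 51
i=3: 51 = 7^2 + 2 (b=7); 7→8: 8^2 + 2 = 66; 66−1 = 65
i=4: 65 = 8^2 + 1 (b=8); 8→9: 9^2 + 1 = 82; 82−1 = 81

8^2 + 1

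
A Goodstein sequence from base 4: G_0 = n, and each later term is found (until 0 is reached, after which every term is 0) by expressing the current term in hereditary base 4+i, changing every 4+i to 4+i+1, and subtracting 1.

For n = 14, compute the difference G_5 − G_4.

1

base 4: 14 = 3·4 + 2; at 5: 3·5 + 2 = 17; next = 16
base 5: 16 = 3·5 + 1; at 6: 3·6 + 1 = 19; next = 18
base 6: 18 = 3·6; at 7: 3·7 = 21; next = 20
base 7: 20 = 2·7 + 6; at 8: 2·8 + 6 = 22; next = 21
base 8: 21 = 2·8 + 5; at 9: 2·9 + 5 = 23; next = 22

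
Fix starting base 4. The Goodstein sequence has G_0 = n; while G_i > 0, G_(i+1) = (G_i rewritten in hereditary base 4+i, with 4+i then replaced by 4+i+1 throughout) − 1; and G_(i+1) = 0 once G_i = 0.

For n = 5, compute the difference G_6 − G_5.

-1

i=0: 5 = 4 + 1 (b=4); 4→5: 5 + 1 = 6; 6−1 = 5
i=1: 5 = 5 (b=5); 5→6: 6 = 6; 6−1 = 5
i=2: 5 = 5 (b=6); 6→7: 5 = 5; 5−1 = 4
i=3: 4 = 4 (b=7); 7→8: 4 = 4; 4−1 = 3
i=4: 3 = 3 (b=8); 8→9: 3 = 3; 3−1 = 2
i=5: 2 = 2 (b=9); 9→10: 2 = 2; 2−1 = 1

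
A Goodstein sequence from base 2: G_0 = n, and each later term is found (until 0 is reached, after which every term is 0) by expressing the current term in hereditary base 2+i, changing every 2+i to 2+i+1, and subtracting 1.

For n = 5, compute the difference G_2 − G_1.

G_0 = 5. HB_2(5) = 2^2 + 1. Bump = 28. G_1 = 27.
G_1 = 27. HB_3(27) = 3^3. Bump = 256. G_2 = 255.

228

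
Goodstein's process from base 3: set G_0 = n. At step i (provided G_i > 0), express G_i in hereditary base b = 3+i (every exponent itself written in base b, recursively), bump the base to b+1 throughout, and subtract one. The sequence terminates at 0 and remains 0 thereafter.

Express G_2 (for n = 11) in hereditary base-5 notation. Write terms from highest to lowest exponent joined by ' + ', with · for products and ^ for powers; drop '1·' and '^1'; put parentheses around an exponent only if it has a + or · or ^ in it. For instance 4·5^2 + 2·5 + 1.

5^2

11 —HB3→ 3^2 + 2 —bump→ 4^2 + 2 = 18 —(−1)→ 17
17 —HB4→ 4^2 + 1 —bump→ 5^2 + 1 = 26 —(−1)→ 25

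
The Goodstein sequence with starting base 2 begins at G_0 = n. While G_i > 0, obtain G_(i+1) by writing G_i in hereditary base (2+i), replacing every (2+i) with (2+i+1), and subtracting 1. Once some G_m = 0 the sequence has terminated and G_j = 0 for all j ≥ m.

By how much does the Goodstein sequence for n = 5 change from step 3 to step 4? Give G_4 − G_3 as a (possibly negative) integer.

base 2: 5 = 2^2 + 1; at 3: 3^3 + 1 = 28; next = 27
base 3: 27 = 3^3; at 4: 4^4 = 256; next = 255
base 4: 255 = 3·4^3 + 3·4^2 + 3·4 + 3; at 5: 3·5^3 + 3·5^2 + 3·5 + 3 = 468; next = 467
base 5: 467 = 3·5^3 + 3·5^2 + 3·5 + 2; at 6: 3·6^3 + 3·6^2 + 3·6 + 2 = 776; next = 775

308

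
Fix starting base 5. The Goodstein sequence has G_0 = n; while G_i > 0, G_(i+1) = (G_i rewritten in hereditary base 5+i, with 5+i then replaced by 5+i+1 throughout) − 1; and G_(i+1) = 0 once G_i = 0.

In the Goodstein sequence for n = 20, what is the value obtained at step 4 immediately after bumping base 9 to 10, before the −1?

G_0=20  [base 5] 4·5  →[5↦6]→  4·6 = 24  −1 ⇒ G_1=23
G_1=23  [base 6] 3·6 + 5  →[6↦7]→  3·7 + 5 = 26  −1 ⇒ G_2=25
G_2=25  [base 7] 3·7 + 4  →[7↦8]→  3·8 + 4 = 28  −1 ⇒ G_3=27
G_3=27  [base 8] 3·8 + 3  →[8↦9]→  3·9 + 3 = 30  −1 ⇒ G_4=29
G_4=29  [base 9] 3·9 + 2  →[9↦10]→  3·10 + 2 = 32  −1 ⇒ G_5=31

32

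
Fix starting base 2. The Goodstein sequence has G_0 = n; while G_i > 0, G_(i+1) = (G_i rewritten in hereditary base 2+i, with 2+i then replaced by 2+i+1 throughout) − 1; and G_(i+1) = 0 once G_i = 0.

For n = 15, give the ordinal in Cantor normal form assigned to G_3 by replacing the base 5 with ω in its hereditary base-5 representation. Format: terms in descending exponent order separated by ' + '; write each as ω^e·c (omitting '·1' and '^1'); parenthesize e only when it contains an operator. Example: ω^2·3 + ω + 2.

[0] 15 ≡ 2^(2 + 1) + 2^2 + 2 + 1 (base 2). Lift 3: 112. −1: 111.
[1] 111 ≡ 3^(3 + 1) + 3^3 + 3 (base 3). Lift 4: 1284. −1: 1283.
[2] 1283 ≡ 4^(4 + 1) + 4^4 + 3 (base 4). Lift 5: 18753. −1: 18752.
[3] 18752 ≡ 5^(5 + 1) + 5^5 + 2 (base 5). Lift 6: 326594. −1: 326593.

ω^(ω + 1) + ω^ω + 2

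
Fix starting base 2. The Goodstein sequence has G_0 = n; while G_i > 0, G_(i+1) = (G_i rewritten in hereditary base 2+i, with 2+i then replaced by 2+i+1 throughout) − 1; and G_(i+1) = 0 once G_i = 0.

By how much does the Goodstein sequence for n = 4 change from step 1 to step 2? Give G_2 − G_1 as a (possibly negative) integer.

[0] 4 ≡ 2^2 (base 2). Lift 3: 27. −1: 26.
[1] 26 ≡ 2·3^2 + 2·3 + 2 (base 3). Lift 4: 42. −1: 41.

15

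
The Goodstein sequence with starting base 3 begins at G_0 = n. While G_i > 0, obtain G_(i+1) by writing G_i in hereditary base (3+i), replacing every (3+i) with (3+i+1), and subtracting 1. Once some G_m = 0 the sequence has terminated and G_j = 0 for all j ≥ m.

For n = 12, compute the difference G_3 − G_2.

12 —HB3→ 3^2 + 3 —bump→ 4^2 + 4 = 20 —(−1)→ 19
19 —HB4→ 4^2 + 3 —bump→ 5^2 + 3 = 28 —(−1)→ 27
27 —HB5→ 5^2 + 2 —bump→ 6^2 + 2 = 38 —(−1)→ 37

10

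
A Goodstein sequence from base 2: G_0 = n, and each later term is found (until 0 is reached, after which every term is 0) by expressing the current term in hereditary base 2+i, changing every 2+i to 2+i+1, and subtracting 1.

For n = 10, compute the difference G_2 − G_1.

[0] 10 ≡ 2^(2 + 1) + 2 (base 2). Lift 3: 84. −1: 83.
[1] 83 ≡ 3^(3 + 1) + 2 (base 3). Lift 4: 1026. −1: 1025.

942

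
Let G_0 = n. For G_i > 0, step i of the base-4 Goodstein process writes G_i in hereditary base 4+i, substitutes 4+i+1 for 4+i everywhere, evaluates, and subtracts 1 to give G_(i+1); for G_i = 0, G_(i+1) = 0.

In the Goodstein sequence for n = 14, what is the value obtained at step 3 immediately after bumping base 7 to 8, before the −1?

22

G_0=14  [base 4] 3·4 + 2  →[4↦5]→  3·5 + 2 = 17  −1 ⇒ G_1=16
G_1=16  [base 5] 3·5 + 1  →[5↦6]→  3·6 + 1 = 19  −1 ⇒ G_2=18
G_2=18  [base 6] 3·6  →[6↦7]→  3·7 = 21  −1 ⇒ G_3=20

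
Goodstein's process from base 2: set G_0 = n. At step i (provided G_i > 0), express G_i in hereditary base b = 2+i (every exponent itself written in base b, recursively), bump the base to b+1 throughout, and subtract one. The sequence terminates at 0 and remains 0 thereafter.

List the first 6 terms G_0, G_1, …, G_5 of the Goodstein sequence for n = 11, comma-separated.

11, 84, 1027, 15627, 279937, 5764801

step 0: 11 = 2^(2 + 1) + 2 + 1; sub 3 for 2: 3^(3 + 1) + 3 + 1; = 85; G_1 = 85−1 = 84
step 1: 84 = 3^(3 + 1) + 3; sub 4 for 3: 4^(4 + 1) + 4; = 1028; G_2 = 1028−1 = 1027
step 2: 1027 = 4^(4 + 1) + 3; sub 5 for 4: 5^(5 + 1) + 3; = 15628; G_3 = 15628−1 = 15627
step 3: 15627 = 5^(5 + 1) + 2; sub 6 for 5: 6^(6 + 1) + 2; = 279938; G_4 = 279938−1 = 279937
step 4: 279937 = 6^(6 + 1) + 1; sub 7 for 6: 7^(7 + 1) + 1; = 5764802; G_5 = 5764802−1 = 5764801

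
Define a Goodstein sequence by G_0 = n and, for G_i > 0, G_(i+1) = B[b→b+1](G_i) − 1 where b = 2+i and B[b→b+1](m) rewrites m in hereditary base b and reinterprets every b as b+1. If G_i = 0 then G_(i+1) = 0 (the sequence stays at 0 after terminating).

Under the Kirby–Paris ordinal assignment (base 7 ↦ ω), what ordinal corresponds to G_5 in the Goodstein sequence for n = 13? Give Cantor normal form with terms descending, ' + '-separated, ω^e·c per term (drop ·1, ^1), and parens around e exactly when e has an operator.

ω^(ω + 1) + ω^3·3 + ω^2·3 + ω·3

(0) 13|_2 = 2^(2 + 1) + 2^2 + 1 ↦ 3^(3 + 1) + 3^3 + 1|_3 = 109 ⇒ 108
(1) 108|_3 = 3^(3 + 1) + 3^3 ↦ 4^(4 + 1) + 4^4|_4 = 1280 ⇒ 1279
(2) 1279|_4 = 4^(4 + 1) + 3·4^3 + 3·4^2 + 3·4 + 3 ↦ 5^(5 + 1) + 3·5^3 + 3·5^2 + 3·5 + 3|_5 = 16093 ⇒ 16092
(3) 16092|_5 = 5^(5 + 1) + 3·5^3 + 3·5^2 + 3·5 + 2 ↦ 6^(6 + 1) + 3·6^3 + 3·6^2 + 3·6 + 2|_6 = 280712 ⇒ 280711
(4) 280711|_6 = 6^(6 + 1) + 3·6^3 + 3·6^2 + 3·6 + 1 ↦ 7^(7 + 1) + 3·7^3 + 3·7^2 + 3·7 + 1|_7 = 5765999 ⇒ 5765998
(5) 5765998|_7 = 7^(7 + 1) + 3·7^3 + 3·7^2 + 3·7 ↦ 8^(8 + 1) + 3·8^3 + 3·8^2 + 3·8|_8 = 134219480 ⇒ 134219479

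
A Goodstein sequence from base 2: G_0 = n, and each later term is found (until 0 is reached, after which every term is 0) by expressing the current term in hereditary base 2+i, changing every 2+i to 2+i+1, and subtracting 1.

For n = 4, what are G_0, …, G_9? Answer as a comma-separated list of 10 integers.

4, 26, 41, 60, 83, 109, 139, 173, 211, 253

G_0=4  [base 2] 2^2  →[2↦3]→  3^3 = 27  −1 ⇒ G_1=26
G_1=26  [base 3] 2·3^2 + 2·3 + 2  →[3↦4]→  2·4^2 + 2·4 + 2 = 42  −1 ⇒ G_2=41
G_2=41  [base 4] 2·4^2 + 2·4 + 1  →[4↦5]→  2·5^2 + 2·5 + 1 = 61  −1 ⇒ G_3=60
G_3=60  [base 5] 2·5^2 + 2·5  →[5↦6]→  2·6^2 + 2·6 = 84  −1 ⇒ G_4=83
G_4=83  [base 6] 2·6^2 + 6 + 5  →[6↦7]→  2·7^2 + 7 + 5 = 110  −1 ⇒ G_5=109
G_5=109  [base 7] 2·7^2 + 7 + 4  →[7↦8]→  2·8^2 + 8 + 4 = 140  −1 ⇒ G_6=139
G_6=139  [base 8] 2·8^2 + 8 + 3  →[8↦9]→  2·9^2 + 9 + 3 = 174  −1 ⇒ G_7=173
G_7=173  [base 9] 2·9^2 + 9 + 2  →[9↦10]→  2·10^2 + 10 + 2 = 212  −1 ⇒ G_8=211
G_8=211  [base 10] 2·10^2 + 10 + 1  →[10↦11]→  2·11^2 + 11 + 1 = 254  −1 ⇒ G_9=253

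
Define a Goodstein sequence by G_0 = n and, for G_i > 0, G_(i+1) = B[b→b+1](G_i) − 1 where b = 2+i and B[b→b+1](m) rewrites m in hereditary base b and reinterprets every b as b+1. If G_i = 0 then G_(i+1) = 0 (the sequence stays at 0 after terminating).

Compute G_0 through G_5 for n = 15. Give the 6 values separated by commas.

(0) 15|_2 = 2^(2 + 1) + 2^2 + 2 + 1 ↦ 3^(3 + 1) + 3^3 + 3 + 1|_3 = 112 ⇒ 111
(1) 111|_3 = 3^(3 + 1) + 3^3 + 3 ↦ 4^(4 + 1) + 4^4 + 4|_4 = 1284 ⇒ 1283
(2) 1283|_4 = 4^(4 + 1) + 4^4 + 3 ↦ 5^(5 + 1) + 5^5 + 3|_5 = 18753 ⇒ 18752
(3) 18752|_5 = 5^(5 + 1) + 5^5 + 2 ↦ 6^(6 + 1) + 6^6 + 2|_6 = 326594 ⇒ 326593
(4) 326593|_6 = 6^(6 + 1) + 6^6 + 1 ↦ 7^(7 + 1) + 7^7 + 1|_7 = 6588345 ⇒ 6588344

15, 111, 1283, 18752, 326593, 6588344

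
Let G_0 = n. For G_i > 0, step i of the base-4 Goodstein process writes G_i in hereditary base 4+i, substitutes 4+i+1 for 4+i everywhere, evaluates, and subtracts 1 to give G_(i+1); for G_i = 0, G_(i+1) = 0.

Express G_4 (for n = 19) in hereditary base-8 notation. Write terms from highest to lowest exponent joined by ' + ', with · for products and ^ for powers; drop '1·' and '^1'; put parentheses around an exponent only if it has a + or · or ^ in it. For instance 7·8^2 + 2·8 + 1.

G_0 = 19. HB_4(19) = 4^2 + 3. Bump = 28. G_1 = 27.
G_1 = 27. HB_5(27) = 5^2 + 2. Bump = 38. G_2 = 37.
G_2 = 37. HB_6(37) = 6^2 + 1. Bump = 50. G_3 = 49.
G_3 = 49. HB_7(49) = 7^2. Bump = 64. G_4 = 63.

7·8 + 7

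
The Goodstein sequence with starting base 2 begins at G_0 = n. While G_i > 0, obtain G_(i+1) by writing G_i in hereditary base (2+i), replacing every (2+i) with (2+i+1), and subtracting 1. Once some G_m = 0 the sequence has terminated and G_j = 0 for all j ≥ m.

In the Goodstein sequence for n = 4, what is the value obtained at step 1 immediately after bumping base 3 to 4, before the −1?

(0) 4|_2 = 2^2 ↦ 3^3|_3 = 27 ⇒ 26
(1) 26|_3 = 2·3^2 + 2·3 + 2 ↦ 2·4^2 + 2·4 + 2|_4 = 42 ⇒ 41

42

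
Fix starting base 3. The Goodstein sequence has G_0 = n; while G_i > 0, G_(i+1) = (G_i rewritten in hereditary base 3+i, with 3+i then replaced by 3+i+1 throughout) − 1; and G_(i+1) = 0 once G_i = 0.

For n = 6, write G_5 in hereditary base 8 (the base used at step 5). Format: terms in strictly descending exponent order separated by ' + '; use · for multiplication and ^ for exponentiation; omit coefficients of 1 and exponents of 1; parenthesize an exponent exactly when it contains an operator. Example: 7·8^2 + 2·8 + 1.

7

(0) 6|_3 = 2·3 ↦ 2·4|_4 = 8 ⇒ 7
(1) 7|_4 = 4 + 3 ↦ 5 + 3|_5 = 8 ⇒ 7
(2) 7|_5 = 5 + 2 ↦ 6 + 2|_6 = 8 ⇒ 7
(3) 7|_6 = 6 + 1 ↦ 7 + 1|_7 = 8 ⇒ 7
(4) 7|_7 = 7 ↦ 8|_8 = 8 ⇒ 7
(5) 7|_8 = 7 ↦ 7|_9 = 7 ⇒ 6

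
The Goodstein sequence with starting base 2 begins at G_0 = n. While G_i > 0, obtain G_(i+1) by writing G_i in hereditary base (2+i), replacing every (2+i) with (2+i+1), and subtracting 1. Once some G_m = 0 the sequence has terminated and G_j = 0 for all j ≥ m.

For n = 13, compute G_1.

13 —HB2→ 2^(2 + 1) + 2^2 + 1 —bump→ 3^(3 + 1) + 3^3 + 1 = 109 —(−1)→ 108
108 —HB3→ 3^(3 + 1) + 3^3 —bump→ 4^(4 + 1) + 4^4 = 1280 —(−1)→ 1279

108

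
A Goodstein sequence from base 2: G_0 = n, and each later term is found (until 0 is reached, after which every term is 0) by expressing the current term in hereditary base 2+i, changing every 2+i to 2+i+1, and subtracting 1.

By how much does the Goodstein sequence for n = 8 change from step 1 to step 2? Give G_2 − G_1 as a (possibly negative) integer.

473

i=0: 8 = 2^(2 + 1) (b=2); 2→3: 3^(3 + 1) = 81; 81−1 = 80
i=1: 80 = 2·3^3 + 2·3^2 + 2·3 + 2 (b=3); 3→4: 2·4^4 + 2·4^2 + 2·4 + 2 = 554; 554−1 = 553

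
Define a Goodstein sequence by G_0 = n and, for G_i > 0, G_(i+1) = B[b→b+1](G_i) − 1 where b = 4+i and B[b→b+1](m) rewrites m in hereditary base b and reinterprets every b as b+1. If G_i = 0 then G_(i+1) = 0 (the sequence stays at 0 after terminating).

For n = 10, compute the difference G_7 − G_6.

(0) 10|_4 = 2·4 + 2 ↦ 2·5 + 2|_5 = 12 ⇒ 11
(1) 11|_5 = 2·5 + 1 ↦ 2·6 + 1|_6 = 13 ⇒ 12
(2) 12|_6 = 2·6 ↦ 2·7|_7 = 14 ⇒ 13
(3) 13|_7 = 7 + 6 ↦ 8 + 6|_8 = 14 ⇒ 13
(4) 13|_8 = 8 + 5 ↦ 9 + 5|_9 = 14 ⇒ 13
(5) 13|_9 = 9 + 4 ↦ 10 + 4|_10 = 14 ⇒ 13
(6) 13|_10 = 10 + 3 ↦ 11 + 3|_11 = 14 ⇒ 13

0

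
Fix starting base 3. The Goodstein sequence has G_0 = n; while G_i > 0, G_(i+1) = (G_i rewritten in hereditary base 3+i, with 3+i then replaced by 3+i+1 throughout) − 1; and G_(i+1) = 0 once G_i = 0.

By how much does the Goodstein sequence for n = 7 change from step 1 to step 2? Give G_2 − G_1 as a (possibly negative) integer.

base 3: 7 = 2·3 + 1; at 4: 2·4 + 1 = 9; next = 8
base 4: 8 = 2·4; at 5: 2·5 = 10; next = 9

1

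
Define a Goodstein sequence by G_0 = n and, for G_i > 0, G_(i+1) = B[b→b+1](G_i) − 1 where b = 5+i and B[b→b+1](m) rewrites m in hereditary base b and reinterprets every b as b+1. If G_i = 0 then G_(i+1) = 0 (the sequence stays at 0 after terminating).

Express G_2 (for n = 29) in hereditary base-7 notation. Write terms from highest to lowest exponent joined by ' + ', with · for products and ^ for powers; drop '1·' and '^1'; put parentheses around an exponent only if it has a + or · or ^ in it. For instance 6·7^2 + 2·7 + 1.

7^2 + 2

[0] 29 ≡ 5^2 + 4 (base 5). Lift 6: 40. −1: 39.
[1] 39 ≡ 6^2 + 3 (base 6). Lift 7: 52. −1: 51.
[2] 51 ≡ 7^2 + 2 (base 7). Lift 8: 66. −1: 65.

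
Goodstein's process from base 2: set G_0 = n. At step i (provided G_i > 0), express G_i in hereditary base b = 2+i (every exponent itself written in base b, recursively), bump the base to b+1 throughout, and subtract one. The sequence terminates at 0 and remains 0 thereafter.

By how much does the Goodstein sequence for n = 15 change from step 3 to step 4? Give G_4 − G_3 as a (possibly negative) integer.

307841

G_0=15  [base 2] 2^(2 + 1) + 2^2 + 2 + 1  →[2↦3]→  3^(3 + 1) + 3^3 + 3 + 1 = 112  −1 ⇒ G_1=111
G_1=111  [base 3] 3^(3 + 1) + 3^3 + 3  →[3↦4]→  4^(4 + 1) + 4^4 + 4 = 1284  −1 ⇒ G_2=1283
G_2=1283  [base 4] 4^(4 + 1) + 4^4 + 3  →[4↦5]→  5^(5 + 1) + 5^5 + 3 = 18753  −1 ⇒ G_3=18752
G_3=18752  [base 5] 5^(5 + 1) + 5^5 + 2  →[5↦6]→  6^(6 + 1) + 6^6 + 2 = 326594  −1 ⇒ G_4=326593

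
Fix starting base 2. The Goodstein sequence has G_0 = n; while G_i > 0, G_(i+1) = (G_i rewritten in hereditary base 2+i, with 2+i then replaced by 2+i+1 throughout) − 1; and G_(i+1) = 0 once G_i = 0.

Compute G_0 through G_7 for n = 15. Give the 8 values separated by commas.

15, 111, 1283, 18752, 326593, 6588344, 150994943, 3524450280

[0] 15 ≡ 2^(2 + 1) + 2^2 + 2 + 1 (base 2). Lift 3: 112. −1: 111.
[1] 111 ≡ 3^(3 + 1) + 3^3 + 3 (base 3). Lift 4: 1284. −1: 1283.
[2] 1283 ≡ 4^(4 + 1) + 4^4 + 3 (base 4). Lift 5: 18753. −1: 18752.
[3] 18752 ≡ 5^(5 + 1) + 5^5 + 2 (base 5). Lift 6: 326594. −1: 326593.
[4] 326593 ≡ 6^(6 + 1) + 6^6 + 1 (base 6). Lift 7: 6588345. −1: 6588344.
[5] 6588344 ≡ 7^(7 + 1) + 7^7 (base 7). Lift 8: 150994944. −1: 150994943.
[6] 150994943 ≡ 8^(8 + 1) + 7·8^7 + 7·8^6 + 7·8^5 + 7·8^4 + 7·8^3 + 7·8^2 + 7·8 + 7 (base 8). Lift 9: 3524450281. −1: 3524450280.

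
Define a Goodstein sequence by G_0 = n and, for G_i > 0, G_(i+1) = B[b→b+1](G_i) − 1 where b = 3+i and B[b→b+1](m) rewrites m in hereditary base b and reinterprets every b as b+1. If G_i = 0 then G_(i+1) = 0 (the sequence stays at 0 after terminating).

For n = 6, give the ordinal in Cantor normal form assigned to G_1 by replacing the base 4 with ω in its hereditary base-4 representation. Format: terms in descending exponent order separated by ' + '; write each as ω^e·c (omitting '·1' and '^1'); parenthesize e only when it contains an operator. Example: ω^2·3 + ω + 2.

base 3: 6 = 2·3; at 4: 2·4 = 8; next = 7
base 4: 7 = 4 + 3; at 5: 5 + 3 = 8; next = 7

ω + 3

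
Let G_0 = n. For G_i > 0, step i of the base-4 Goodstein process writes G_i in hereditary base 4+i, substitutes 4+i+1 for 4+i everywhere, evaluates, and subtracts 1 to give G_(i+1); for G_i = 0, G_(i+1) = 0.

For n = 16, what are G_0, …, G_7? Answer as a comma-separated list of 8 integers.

G_0=16  [base 4] 4^2  →[4↦5]→  5^2 = 25  −1 ⇒ G_1=24
G_1=24  [base 5] 4·5 + 4  →[5↦6]→  4·6 + 4 = 28  −1 ⇒ G_2=27
G_2=27  [base 6] 4·6 + 3  →[6↦7]→  4·7 + 3 = 31  −1 ⇒ G_3=30
G_3=30  [base 7] 4·7 + 2  →[7↦8]→  4·8 + 2 = 34  −1 ⇒ G_4=33
G_4=33  [base 8] 4·8 + 1  →[8↦9]→  4·9 + 1 = 37  −1 ⇒ G_5=36
G_5=36  [base 9] 4·9  →[9↦10]→  4·10 = 40  −1 ⇒ G_6=39
G_6=39  [base 10] 3·10 + 9  →[10↦11]→  3·11 + 9 = 42  −1 ⇒ G_7=41

16, 24, 27, 30, 33, 36, 39, 41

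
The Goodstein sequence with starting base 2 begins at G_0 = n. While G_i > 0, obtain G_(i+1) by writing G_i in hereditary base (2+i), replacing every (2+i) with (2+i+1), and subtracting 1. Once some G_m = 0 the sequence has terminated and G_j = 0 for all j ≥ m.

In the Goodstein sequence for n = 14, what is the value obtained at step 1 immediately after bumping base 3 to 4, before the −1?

1282

[0] 14 ≡ 2^(2 + 1) + 2^2 + 2 (base 2). Lift 3: 111. −1: 110.
[1] 110 ≡ 3^(3 + 1) + 3^3 + 2 (base 3). Lift 4: 1282. −1: 1281.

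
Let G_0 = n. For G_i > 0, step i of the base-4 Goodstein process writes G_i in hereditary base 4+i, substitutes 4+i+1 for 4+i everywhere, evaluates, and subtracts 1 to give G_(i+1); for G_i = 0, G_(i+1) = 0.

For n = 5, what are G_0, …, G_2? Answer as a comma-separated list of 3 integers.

5, 5, 5

G_0=5  [base 4] 4 + 1  →[4↦5]→  5 + 1 = 6  −1 ⇒ G_1=5
G_1=5  [base 5] 5  →[5↦6]→  6 = 6  −1 ⇒ G_2=5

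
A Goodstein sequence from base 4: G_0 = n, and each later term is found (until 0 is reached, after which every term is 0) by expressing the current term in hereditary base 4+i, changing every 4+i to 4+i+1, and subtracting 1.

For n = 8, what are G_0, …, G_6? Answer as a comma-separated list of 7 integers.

8 —HB4→ 2·4 —bump→ 2·5 = 10 —(−1)→ 9
9 —HB5→ 5 + 4 —bump→ 6 + 4 = 10 —(−1)→ 9
9 —HB6→ 6 + 3 —bump→ 7 + 3 = 10 —(−1)→ 9
9 —HB7→ 7 + 2 —bump→ 8 + 2 = 10 —(−1)→ 9
9 —HB8→ 8 + 1 —bump→ 9 + 1 = 10 —(−1)→ 9
9 —HB9→ 9 —bump→ 10 = 10 —(−1)→ 9

8, 9, 9, 9, 9, 9, 9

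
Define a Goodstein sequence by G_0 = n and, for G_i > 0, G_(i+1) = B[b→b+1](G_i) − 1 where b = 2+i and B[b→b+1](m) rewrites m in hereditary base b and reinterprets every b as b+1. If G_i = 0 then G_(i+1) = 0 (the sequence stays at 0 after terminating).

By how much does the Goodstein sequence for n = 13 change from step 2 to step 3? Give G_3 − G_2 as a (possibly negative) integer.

14813

i=0: 13 = 2^(2 + 1) + 2^2 + 1 (b=2); 2→3: 3^(3 + 1) + 3^3 + 1 = 109; 109−1 = 108
i=1: 108 = 3^(3 + 1) + 3^3 (b=3); 3→4: 4^(4 + 1) + 4^4 = 1280; 1280−1 = 1279
i=2: 1279 = 4^(4 + 1) + 3·4^3 + 3·4^2 + 3·4 + 3 (b=4); 4→5: 5^(5 + 1) + 3·5^3 + 3·5^2 + 3·5 + 3 = 16093; 16093−1 = 16092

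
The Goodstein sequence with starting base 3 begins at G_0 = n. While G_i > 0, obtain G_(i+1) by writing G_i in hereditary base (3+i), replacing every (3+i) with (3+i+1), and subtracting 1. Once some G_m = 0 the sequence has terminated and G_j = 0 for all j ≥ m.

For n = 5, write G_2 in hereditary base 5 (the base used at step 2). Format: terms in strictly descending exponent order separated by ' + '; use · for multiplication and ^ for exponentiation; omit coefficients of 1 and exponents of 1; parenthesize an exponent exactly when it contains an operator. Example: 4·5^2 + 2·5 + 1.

5

G_0 = 5. HB_3(5) = 3 + 2. Bump = 6. G_1 = 5.
G_1 = 5. HB_4(5) = 4 + 1. Bump = 6. G_2 = 5.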